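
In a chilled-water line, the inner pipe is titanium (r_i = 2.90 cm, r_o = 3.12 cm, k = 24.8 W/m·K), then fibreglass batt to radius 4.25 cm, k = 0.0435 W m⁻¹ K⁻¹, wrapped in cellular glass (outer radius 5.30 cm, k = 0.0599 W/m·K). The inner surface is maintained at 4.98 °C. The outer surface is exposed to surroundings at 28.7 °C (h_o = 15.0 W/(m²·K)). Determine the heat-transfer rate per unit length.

Series thermal resistances, inner to outer:
  R'_titanium = ln(0.0312/0.0290)/(2πk) = 0.07312/(2π·24.8) = 4.693×10^-4 m·K/W
  R'_fibreglass batt = ln(0.0425/0.0312)/(2πk) = 0.3091/(2π·0.0435) = 1.131 m·K/W
  R'_cellular glass = ln(0.0530/0.0425)/(2πk) = 0.2208/(2π·0.0599) = 0.5866 m·K/W
  R'_conv,out = 1/(2πr h) = 1/(2π·0.0530·15.0) = 0.2002 m·K/W
ΣR = 4.693×10^-4 + 1.131 + 0.5866 + 0.2002 = 1.918 m·K/W
Q' = ΔT/ΣR = (4.98 °C − 28.7 °C)/1.918 = -12.4 W/m
(Negative Q' ⇒ heat flows inward; heat gain = 12.4 W/m.)

Q' = 12.4 W/m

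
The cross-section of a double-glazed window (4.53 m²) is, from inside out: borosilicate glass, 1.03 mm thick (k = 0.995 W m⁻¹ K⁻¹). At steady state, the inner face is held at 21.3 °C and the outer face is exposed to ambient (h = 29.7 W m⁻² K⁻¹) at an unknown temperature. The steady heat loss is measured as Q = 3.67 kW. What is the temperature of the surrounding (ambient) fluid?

Series resistances:
  R_borosilicate glass = L/(kA) = 0.00103/(0.995·4.53) = 2.285×10^-4 K/W
  R_conv,out = 1/(hA) = 1/(29.7·4.53) = 0.007433 K/W
ΣR = 0.007661 K/W
ΔT = Q·ΣR = 3670 × 0.007661 = 28.12 K
Heat flows outward, so T_out = T_in − ΔT = 21.3 − 28.12 = -6.82 °C

T_out = -6.82 °C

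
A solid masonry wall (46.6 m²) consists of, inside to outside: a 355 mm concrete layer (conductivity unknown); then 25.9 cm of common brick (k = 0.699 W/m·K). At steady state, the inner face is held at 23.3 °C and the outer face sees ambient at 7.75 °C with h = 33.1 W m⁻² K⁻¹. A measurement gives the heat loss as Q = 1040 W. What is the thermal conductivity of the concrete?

ΣR = ΔT/Q = |23.3 − 7.75|/1040 = 0.01495 K/W
Known resistances:
  R_common brick = L/(kA) = 0.259/(0.699·46.6) = 0.007951 K/W
  R_conv,out = 1/(hA) = 1/(33.1·46.6) = 6.483×10^-4 K/W
R_concrete = ΣR − ΣR_known = 0.01495 − 0.008599 = 0.006351 K/W
L/(kA) = 0.006351 ⇒ k = 0.355/(0.006351·46.6) = 1.20 W/m·K

k = 1.20 W/m·K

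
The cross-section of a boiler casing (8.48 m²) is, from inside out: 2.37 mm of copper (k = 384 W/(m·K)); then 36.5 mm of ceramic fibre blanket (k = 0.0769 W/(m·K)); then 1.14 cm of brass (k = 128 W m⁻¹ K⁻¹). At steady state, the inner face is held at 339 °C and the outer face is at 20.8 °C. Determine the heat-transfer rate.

Q = 5.68 kW

Treat each layer as a resistance in series:
  R_copper = L/(kA) = 0.00237/(384·8.48) = 7.278×10^-7 K/W
  R_ceramic fibre blanket = L/(kA) = 0.0365/(0.0769·8.48) = 0.05597 K/W
  R_brass = L/(kA) = 0.0114/(128·8.48) = 1.050×10^-5 K/W
ΣR = 7.278×10^-7 + 0.05597 + 1.050×10^-5 = 0.05598 K/W
Q = ΔT/ΣR = (339 °C − 20.8 °C)/0.05598 = 5680 W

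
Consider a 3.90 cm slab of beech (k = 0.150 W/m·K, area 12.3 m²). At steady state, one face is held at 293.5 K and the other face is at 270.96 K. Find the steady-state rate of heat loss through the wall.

Q = kA·ΔT/L = 0.150 × 12.3 × |293.5 K − 270.96 K| / 0.0390 = 1070 W

Q = 1070 W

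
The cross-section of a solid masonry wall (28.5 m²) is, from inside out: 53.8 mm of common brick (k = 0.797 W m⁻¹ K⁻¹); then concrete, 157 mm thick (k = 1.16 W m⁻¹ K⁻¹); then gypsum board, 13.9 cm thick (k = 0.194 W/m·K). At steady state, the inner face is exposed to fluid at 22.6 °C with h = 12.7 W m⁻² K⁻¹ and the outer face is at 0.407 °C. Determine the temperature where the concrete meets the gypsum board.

T = 16.3 °C

Resistance network (inner→outer):
  R_conv,in = 1/(hA) = 1/(12.7·28.5) = 0.002763 K/W
  R_common brick = L/(kA) = 0.0538/(0.797·28.5) = 0.002369 K/W
  R_concrete = L/(kA) = 0.157/(1.16·28.5) = 0.004749 K/W
  R_gypsum board = L/(kA) = 0.139/(0.194·28.5) = 0.02514 K/W
ΣR = 0.002763 + 0.002369 + 0.004749 + 0.02514 = 0.03502 K/W
Q = ΔT/ΣR = (22.6 °C − 0.407 °C)/0.03502 = 633.7 W
From the inner boundary to the concrete/gypsum board interface, ΣR_partial = 0.009881 K/W.
T_interface = T_in − Q·ΣR_partial = 22.6 °C − (633.7)(0.009881) = 16.3 °C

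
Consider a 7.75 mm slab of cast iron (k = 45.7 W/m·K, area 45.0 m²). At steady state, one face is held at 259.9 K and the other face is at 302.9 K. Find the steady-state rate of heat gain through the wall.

Q = kA·ΔT/L = 45.7 × 45.0 × |259.9 K − 302.9 K| / 0.00775 = 1.14×10^7 W

Q = 1.14×10^7 W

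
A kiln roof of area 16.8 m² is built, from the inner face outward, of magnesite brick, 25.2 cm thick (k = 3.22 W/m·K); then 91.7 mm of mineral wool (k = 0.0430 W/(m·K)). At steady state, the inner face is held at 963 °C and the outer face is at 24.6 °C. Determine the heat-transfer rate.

Resistance network (inner→outer):
  R_magnesite brick = L/(kA) = 0.252/(3.22·16.8) = 0.004658 K/W
  R_mineral wool = L/(kA) = 0.0917/(0.0430·16.8) = 0.1269 K/W
ΣR = 0.004658 + 0.1269 = 0.1316 K/W
Q = ΔT/ΣR = (963 °C − 24.6 °C)/0.1316 = 7130 W

Q = 7.13 kW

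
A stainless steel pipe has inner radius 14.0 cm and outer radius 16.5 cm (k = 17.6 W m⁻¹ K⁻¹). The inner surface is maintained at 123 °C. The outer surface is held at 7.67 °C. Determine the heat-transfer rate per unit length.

Q' = 77.6 kW/m

Q' = 2πk·ΔT/ln(r₂/r₁) = 2π × 17.6 × 115.33 / ln(0.165/0.140) = 77600 W/m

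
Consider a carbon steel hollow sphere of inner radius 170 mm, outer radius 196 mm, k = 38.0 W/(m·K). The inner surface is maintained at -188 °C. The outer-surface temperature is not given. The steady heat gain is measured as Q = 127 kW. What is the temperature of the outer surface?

T_out = 19.5 °C

Series resistances:
  R_carbon steel = (1/0.170 − 1/0.196)/(4πk) = 0.7803/(4π·38.0) = 0.001634 K/W
ΣR = 0.001634 K/W
ΔT = Q·ΣR = 1.27×10^5 × 0.001634 = 207.5 K
Heat flows inward, so T_out = T_in + ΔT = -188 + 207.5 = 19.5 °C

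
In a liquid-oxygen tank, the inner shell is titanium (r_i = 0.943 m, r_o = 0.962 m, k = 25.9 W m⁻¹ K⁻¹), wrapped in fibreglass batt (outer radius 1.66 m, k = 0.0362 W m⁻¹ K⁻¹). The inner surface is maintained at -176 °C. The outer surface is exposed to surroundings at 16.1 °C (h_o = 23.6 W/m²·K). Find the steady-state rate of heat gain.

Q = 200 W

Treat each layer as a resistance in series:
  R_titanium = (1/0.943 − 1/0.962)/(4πk) = 0.02094/(4π·25.9) = 6.435×10^-5 K/W
  R_fibreglass batt = (1/0.962 − 1/1.66)/(4πk) = 0.4371/(4π·0.0362) = 0.9608 K/W
  R_conv,out = 1/(4πr²h) = 1/(4π·1.66²·23.6) = 0.001224 K/W
ΣR = 6.435×10^-5 + 0.9608 + 0.001224 = 0.9621 K/W
Q = ΔT/ΣR = (-176 °C − 16.1 °C)/0.9621 = -200 W
(Negative Q ⇒ heat flows inward; heat gain = 200 W.)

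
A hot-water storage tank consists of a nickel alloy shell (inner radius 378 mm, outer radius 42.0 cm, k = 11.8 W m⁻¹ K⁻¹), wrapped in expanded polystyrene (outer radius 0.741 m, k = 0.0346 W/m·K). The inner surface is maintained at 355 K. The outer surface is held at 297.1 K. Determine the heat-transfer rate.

Resistance network (inner→outer):
  R_nickel alloy = (1/0.378 − 1/0.420)/(4πk) = 0.2646/(4π·11.8) = 0.001784 K/W
  R_expanded polystyrene = (1/0.420 − 1/0.741)/(4πk) = 1.031/(4π·0.0346) = 2.372 K/W
ΣR = 0.001784 + 2.372 = 2.374 K/W
Q = ΔT/ΣR = (355 K − 297.1 K)/2.374 = 24.4 W

Q = 24.4 W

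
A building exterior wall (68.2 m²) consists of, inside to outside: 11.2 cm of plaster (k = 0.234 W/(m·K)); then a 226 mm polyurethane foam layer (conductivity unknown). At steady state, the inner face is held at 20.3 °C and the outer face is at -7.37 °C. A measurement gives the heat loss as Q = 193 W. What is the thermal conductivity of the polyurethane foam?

k = 0.0243 W/m·K

ΣR = ΔT/Q = |20.3 − -7.37|/193 = 0.1434 K/W
Known resistances:
  R_plaster = L/(kA) = 0.112/(0.234·68.2) = 0.007018 K/W
R_polyurethane foam = ΣR − ΣR_known = 0.1434 − 0.007018 = 0.1364 K/W
L/(kA) = 0.1364 ⇒ k = 0.226/(0.1364·68.2) = 0.0243 W/m·K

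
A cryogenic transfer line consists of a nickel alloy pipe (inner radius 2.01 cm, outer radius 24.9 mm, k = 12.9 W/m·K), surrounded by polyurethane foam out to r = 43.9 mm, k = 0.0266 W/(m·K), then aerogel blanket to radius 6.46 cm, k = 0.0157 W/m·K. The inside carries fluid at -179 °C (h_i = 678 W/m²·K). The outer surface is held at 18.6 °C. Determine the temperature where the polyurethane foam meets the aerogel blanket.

Series thermal resistances, inner to outer:
  R'_conv,in = 1/(2πr h) = 1/(2π·0.0201·678) = 0.01168 m·K/W
  R'_nickel alloy = ln(0.0249/0.0201)/(2πk) = 0.2141/(2π·12.9) = 0.002642 m·K/W
  R'_polyurethane foam = ln(0.0439/0.0249)/(2πk) = 0.5670/(2π·0.0266) = 3.393 m·K/W
  R'_aerogel blanket = ln(0.0646/0.0439)/(2πk) = 0.3863/(2π·0.0157) = 3.916 m·K/W
ΣR = 0.01168 + 0.002642 + 3.393 + 3.916 = 7.323 m·K/W
Q' = ΔT/ΣR = (-179 °C − 18.6 °C)/7.323 = -26.98 W/m
From the inner boundary to the polyurethane foam/aerogel blanket interface, ΣR_partial = 3.407 m·K/W.
T_interface = T_in − Q'·ΣR_partial = -179 °C − (-26.98)(3.407) = -87.1 °C

T = -87.1 °C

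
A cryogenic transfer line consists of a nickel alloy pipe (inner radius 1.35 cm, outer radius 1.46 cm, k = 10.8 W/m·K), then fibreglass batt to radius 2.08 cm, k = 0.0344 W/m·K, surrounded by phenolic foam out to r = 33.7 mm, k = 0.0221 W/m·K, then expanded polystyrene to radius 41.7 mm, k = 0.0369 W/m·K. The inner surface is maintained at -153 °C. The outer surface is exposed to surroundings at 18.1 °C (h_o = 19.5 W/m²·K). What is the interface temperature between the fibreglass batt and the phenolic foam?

T = -108 °C

Treat each layer as a resistance in series:
  R'_nickel alloy = ln(0.0146/0.0135)/(2πk) = 0.07833/(2π·10.8) = 0.001154 m·K/W
  R'_fibreglass batt = ln(0.0208/0.0146)/(2πk) = 0.3539/(2π·0.0344) = 1.637 m·K/W
  R'_phenolic foam = ln(0.0337/0.0208)/(2πk) = 0.4825/(2π·0.0221) = 3.475 m·K/W
  R'_expanded polystyrene = ln(0.0417/0.0337)/(2πk) = 0.2130/(2π·0.0369) = 0.9187 m·K/W
  R'_conv,out = 1/(2πr h) = 1/(2π·0.0417·19.5) = 0.1957 m·K/W
ΣR = 0.001154 + 1.637 + 3.475 + 0.9187 + 0.1957 = 6.228 m·K/W
Q' = ΔT/ΣR = (-153 °C − 18.1 °C)/6.228 = -27.47 W/m
From the inner boundary to the fibreglass batt/phenolic foam interface, ΣR_partial = 1.638 m·K/W.
T_interface = T_in − Q'·ΣR_partial = -153 °C − (-27.47)(1.638) = -108 °C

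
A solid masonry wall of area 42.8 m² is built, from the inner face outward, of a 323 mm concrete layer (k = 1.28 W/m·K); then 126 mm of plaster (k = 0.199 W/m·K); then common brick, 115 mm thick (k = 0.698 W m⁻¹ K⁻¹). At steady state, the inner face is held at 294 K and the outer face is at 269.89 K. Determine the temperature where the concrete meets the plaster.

T = 288.2 K

Series thermal resistances, inner to outer:
  R_concrete = L/(kA) = 0.323/(1.28·42.8) = 0.005896 K/W
  R_plaster = L/(kA) = 0.126/(0.199·42.8) = 0.01479 K/W
  R_common brick = L/(kA) = 0.115/(0.698·42.8) = 0.003849 K/W
ΣR = 0.005896 + 0.01479 + 0.003849 = 0.02454 K/W
Q = ΔT/ΣR = (294 K − 269.89 K)/0.02454 = 982.5 W
From the inner boundary to the concrete/plaster interface, ΣR_partial = 0.005896 K/W.
T_interface = T_in − Q·ΣR_partial = 294 K − (982.5)(0.005896) = 288.2 K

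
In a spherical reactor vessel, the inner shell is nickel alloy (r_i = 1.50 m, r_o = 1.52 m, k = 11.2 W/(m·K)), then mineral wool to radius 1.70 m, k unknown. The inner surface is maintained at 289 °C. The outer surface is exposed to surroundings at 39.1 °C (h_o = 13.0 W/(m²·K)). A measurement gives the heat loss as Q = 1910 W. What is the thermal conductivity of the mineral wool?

ΣR = ΔT/Q = |289 − 39.1|/1910 = 0.1308 K/W
Known resistances:
  R_nickel alloy = (1/1.50 − 1/1.52)/(4πk) = 0.008772/(4π·11.2) = 6.233×10^-5 K/W
  R_conv,out = 1/(4πr²h) = 1/(4π·1.70²·13.0) = 0.002118 K/W
R_mineral wool = ΣR − ΣR_known = 0.1308 − 0.002180 = 0.1286 K/W
(1/r₁−1/r₂)/(4πk) = 0.1286 ⇒ k = 0.06966/(4π·0.1286) = 0.0431 W/m·K

k = 0.0431 W/m·K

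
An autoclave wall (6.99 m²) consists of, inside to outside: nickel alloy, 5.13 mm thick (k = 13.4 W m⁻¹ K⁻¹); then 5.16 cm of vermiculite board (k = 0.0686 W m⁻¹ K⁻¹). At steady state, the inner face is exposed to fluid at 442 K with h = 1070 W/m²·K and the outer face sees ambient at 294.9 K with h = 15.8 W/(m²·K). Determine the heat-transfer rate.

Treat each layer as a resistance in series:
  R_conv,in = 1/(hA) = 1/(1070·6.99) = 1.337×10^-4 K/W
  R_nickel alloy = L/(kA) = 0.00513/(13.4·6.99) = 5.477×10^-5 K/W
  R_vermiculite board = L/(kA) = 0.0516/(0.0686·6.99) = 0.1076 K/W
  R_conv,out = 1/(hA) = 1/(15.8·6.99) = 0.009055 K/W
ΣR = 1.337×10^-4 + 5.477×10^-5 + 0.1076 + 0.009055 = 0.1168 K/W
Q = ΔT/ΣR = (442 K − 294.9 K)/0.1168 = 1260 W

Q = 1260 W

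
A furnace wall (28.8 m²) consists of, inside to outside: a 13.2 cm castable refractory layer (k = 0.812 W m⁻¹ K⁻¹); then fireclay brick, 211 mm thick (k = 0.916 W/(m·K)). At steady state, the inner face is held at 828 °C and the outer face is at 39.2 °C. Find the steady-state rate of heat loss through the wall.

Treat each layer as a resistance in series:
  R_castable refractory = L/(kA) = 0.132/(0.812·28.8) = 0.005644 K/W
  R_fireclay brick = L/(kA) = 0.211/(0.916·28.8) = 0.007998 K/W
ΣR = 0.005644 + 0.007998 = 0.01364 K/W
Q = ΔT/ΣR = (828 °C − 39.2 °C)/0.01364 = 57800 W

Q = 57.8 kW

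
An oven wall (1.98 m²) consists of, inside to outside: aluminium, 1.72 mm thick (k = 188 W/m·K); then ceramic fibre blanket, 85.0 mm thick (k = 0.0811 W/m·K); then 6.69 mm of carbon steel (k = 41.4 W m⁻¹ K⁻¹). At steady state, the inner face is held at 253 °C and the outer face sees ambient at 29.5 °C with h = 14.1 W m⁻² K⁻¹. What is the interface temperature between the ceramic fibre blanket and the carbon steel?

T = 43.7 °C

Series thermal resistances, inner to outer:
  R_aluminium = L/(kA) = 0.00172/(188·1.98) = 4.621×10^-6 K/W
  R_ceramic fibre blanket = L/(kA) = 0.0850/(0.0811·1.98) = 0.5293 K/W
  R_carbon steel = L/(kA) = 0.00669/(41.4·1.98) = 8.161×10^-5 K/W
  R_conv,out = 1/(hA) = 1/(14.1·1.98) = 0.03582 K/W
ΣR = 4.621×10^-6 + 0.5293 + 8.161×10^-5 + 0.03582 = 0.5652 K/W
Q = ΔT/ΣR = (253 °C − 29.5 °C)/0.5652 = 395.4 W
From the inner boundary to the ceramic fibre blanket/carbon steel interface, ΣR_partial = 0.5293 K/W.
T_interface = T_in − Q·ΣR_partial = 253 °C − (395.4)(0.5293) = 43.7 °C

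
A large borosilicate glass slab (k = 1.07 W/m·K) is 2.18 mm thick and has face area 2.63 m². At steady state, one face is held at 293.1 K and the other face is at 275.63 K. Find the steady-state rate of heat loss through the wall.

Q = 22600 W

Q = kA·ΔT/L = 1.07 × 2.63 × |293.1 K − 275.63 K| / 0.00218 = 22600 W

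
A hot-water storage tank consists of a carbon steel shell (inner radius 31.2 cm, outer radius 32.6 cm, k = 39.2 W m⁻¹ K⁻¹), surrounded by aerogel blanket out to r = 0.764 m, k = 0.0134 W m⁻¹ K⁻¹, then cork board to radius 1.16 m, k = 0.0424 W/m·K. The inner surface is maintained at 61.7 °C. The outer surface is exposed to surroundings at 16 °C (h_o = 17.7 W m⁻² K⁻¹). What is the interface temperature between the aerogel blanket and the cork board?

T = 19.4 °C

Resistance network (inner→outer):
  R_carbon steel = (1/0.312 − 1/0.326)/(4πk) = 0.1376/(4π·39.2) = 2.794×10^-4 K/W
  R_aerogel blanket = (1/0.326 − 1/0.764)/(4πk) = 1.759/(4π·0.0134) = 10.44 K/W
  R_cork board = (1/0.764 − 1/1.16)/(4πk) = 0.4468/(4π·0.0424) = 0.8386 K/W
  R_conv,out = 1/(4πr²h) = 1/(4π·1.16²·17.7) = 0.003341 K/W
ΣR = 2.794×10^-4 + 10.44 + 0.8386 + 0.003341 = 11.28 K/W
Q = ΔT/ΣR = (61.7 °C − 16 °C)/11.28 = 4.051 W
From the inner boundary to the aerogel blanket/cork board interface, ΣR_partial = 10.44 K/W.
T_interface = T_in − Q·ΣR_partial = 61.7 °C − (4.051)(10.44) = 19.4 °C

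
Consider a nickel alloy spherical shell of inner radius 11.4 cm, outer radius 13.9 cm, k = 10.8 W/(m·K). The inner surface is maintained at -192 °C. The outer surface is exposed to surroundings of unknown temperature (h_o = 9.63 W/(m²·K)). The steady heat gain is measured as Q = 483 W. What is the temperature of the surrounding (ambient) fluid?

Sum the resistances:
  R_nickel alloy = (1/0.114 − 1/0.139)/(4πk) = 1.578/(4π·10.8) = 0.01162 K/W
  R_conv,out = 1/(4πr²h) = 1/(4π·0.139²·9.63) = 0.4277 K/W
ΣR = 0.4393 K/W
ΔT = Q·ΣR = 483 × 0.4393 = 212.2 K
Heat flows inward, so T_out = T_in + ΔT = -192 + 212.2 = 20.2 °C

T_out = 20.2 °C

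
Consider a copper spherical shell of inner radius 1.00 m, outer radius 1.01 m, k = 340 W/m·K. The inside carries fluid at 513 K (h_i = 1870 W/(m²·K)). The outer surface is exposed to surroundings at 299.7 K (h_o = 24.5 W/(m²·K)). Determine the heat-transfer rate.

Q = 66100 W

Series thermal resistances, inner to outer:
  R_conv,in = 1/(4πr²h) = 1/(4π·1.00²·1870) = 4.255×10^-5 K/W
  R_copper = (1/1.00 − 1/1.01)/(4πk) = 0.009901/(4π·340) = 2.317×10^-6 K/W
  R_conv,out = 1/(4πr²h) = 1/(4π·1.01²·24.5) = 0.003184 K/W
ΣR = 4.255×10^-5 + 2.317×10^-6 + 0.003184 = 0.003229 K/W
Q = ΔT/ΣR = (513 K − 299.7 K)/0.003229 = 66100 W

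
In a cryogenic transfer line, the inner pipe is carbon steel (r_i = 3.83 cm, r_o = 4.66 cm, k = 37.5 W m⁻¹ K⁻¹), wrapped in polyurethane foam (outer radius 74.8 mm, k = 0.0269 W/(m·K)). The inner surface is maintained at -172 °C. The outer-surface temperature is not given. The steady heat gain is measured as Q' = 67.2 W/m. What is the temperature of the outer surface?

Series resistances:
  R'_carbon steel = ln(0.0466/0.0383)/(2πk) = 0.1962/(2π·37.5) = 8.325×10^-4 m·K/W
  R'_polyurethane foam = ln(0.0748/0.0466)/(2πk) = 0.4732/(2π·0.0269) = 2.800 m·K/W
ΣR = 2.801 m·K/W
ΔT = Q'·ΣR = 67.2 × 2.801 = 188.2 K
Heat flows inward, so T_out = T_in + ΔT = -172 + 188.2 = 16.2 °C

T_out = 16.2 °C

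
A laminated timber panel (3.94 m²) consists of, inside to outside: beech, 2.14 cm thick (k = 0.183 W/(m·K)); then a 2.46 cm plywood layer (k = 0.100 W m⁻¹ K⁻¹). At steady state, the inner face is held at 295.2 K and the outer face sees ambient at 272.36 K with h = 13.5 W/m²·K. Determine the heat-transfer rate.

Series thermal resistances, inner to outer:
  R_beech = L/(kA) = 0.0214/(0.183·3.94) = 0.02968 K/W
  R_plywood = L/(kA) = 0.0246/(0.100·3.94) = 0.06244 K/W
  R_conv,out = 1/(hA) = 1/(13.5·3.94) = 0.01880 K/W
ΣR = 0.02968 + 0.06244 + 0.01880 = 0.1109 K/W
Q = ΔT/ΣR = (295.2 K − 272.36 K)/0.1109 = 206 W

Q = 206 W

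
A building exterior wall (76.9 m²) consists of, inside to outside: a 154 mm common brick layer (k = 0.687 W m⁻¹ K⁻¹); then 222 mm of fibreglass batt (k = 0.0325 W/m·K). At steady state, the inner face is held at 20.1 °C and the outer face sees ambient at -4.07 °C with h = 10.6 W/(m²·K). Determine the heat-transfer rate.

Q = 260 W

Treat each layer as a resistance in series:
  R_common brick = L/(kA) = 0.154/(0.687·76.9) = 0.002915 K/W
  R_fibreglass batt = L/(kA) = 0.222/(0.0325·76.9) = 0.08883 K/W
  R_conv,out = 1/(hA) = 1/(10.6·76.9) = 0.001227 K/W
ΣR = 0.002915 + 0.08883 + 0.001227 = 0.09297 K/W
Q = ΔT/ΣR = (20.1 °C − -4.07 °C)/0.09297 = 260 W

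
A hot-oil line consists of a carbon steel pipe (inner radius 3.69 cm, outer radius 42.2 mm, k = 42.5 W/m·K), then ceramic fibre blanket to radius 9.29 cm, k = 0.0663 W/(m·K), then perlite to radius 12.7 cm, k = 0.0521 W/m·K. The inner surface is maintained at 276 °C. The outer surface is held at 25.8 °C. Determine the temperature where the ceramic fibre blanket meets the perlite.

Treat each layer as a resistance in series:
  R'_carbon steel = ln(0.0422/0.0369)/(2πk) = 0.1342/(2π·42.5) = 5.026×10^-4 m·K/W
  R'_ceramic fibre blanket = ln(0.0929/0.0422)/(2πk) = 0.7891/(2π·0.0663) = 1.894 m·K/W
  R'_perlite = ln(0.127/0.0929)/(2πk) = 0.3127/(2π·0.0521) = 0.9551 m·K/W
ΣR = 5.026×10^-4 + 1.894 + 0.9551 = 2.850 m·K/W
Q' = ΔT/ΣR = (276 °C − 25.8 °C)/2.850 = 87.79 W/m
From the inner boundary to the ceramic fibre blanket/perlite interface, ΣR_partial = 1.895 m·K/W.
T_interface = T_in − Q'·ΣR_partial = 276 °C − (87.79)(1.895) = 110 °C

T = 110 °C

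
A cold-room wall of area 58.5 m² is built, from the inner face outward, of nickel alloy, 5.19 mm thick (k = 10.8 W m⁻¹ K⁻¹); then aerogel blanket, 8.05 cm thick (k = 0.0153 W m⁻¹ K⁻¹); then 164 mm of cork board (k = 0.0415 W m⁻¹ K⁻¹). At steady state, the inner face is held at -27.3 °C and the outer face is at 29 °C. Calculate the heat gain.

Q = 357 W

Treat each layer as a resistance in series:
  R_nickel alloy = L/(kA) = 0.00519/(10.8·58.5) = 8.215×10^-6 K/W
  R_aerogel blanket = L/(kA) = 0.0805/(0.0153·58.5) = 0.08994 K/W
  R_cork board = L/(kA) = 0.164/(0.0415·58.5) = 0.06755 K/W
ΣR = 8.215×10^-6 + 0.08994 + 0.06755 = 0.1575 K/W
Q = ΔT/ΣR = (-27.3 °C − 29 °C)/0.1575 = -357 W
(Negative Q ⇒ heat flows inward; heat gain = 357 W.)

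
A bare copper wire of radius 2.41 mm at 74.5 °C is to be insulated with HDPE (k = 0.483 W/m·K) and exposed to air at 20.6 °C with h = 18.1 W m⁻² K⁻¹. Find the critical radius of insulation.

For a cylinder, r_cr = k_ins/h = 0.483/18.1 = 0.0267 m = 2.67 cm

r_cr = 2.67 cm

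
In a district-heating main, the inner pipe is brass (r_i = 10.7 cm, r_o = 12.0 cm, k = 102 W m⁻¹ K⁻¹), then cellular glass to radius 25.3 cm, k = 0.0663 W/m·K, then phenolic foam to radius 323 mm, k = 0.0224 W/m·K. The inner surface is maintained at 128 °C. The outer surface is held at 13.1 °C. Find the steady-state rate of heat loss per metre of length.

Q' = 32.6 W/m

Series thermal resistances, inner to outer:
  R'_brass = ln(0.120/0.107)/(2πk) = 0.1147/(2π·102) = 1.789×10^-4 m·K/W
  R'_cellular glass = ln(0.253/0.120)/(2πk) = 0.7459/(2π·0.0663) = 1.791 m·K/W
  R'_phenolic foam = ln(0.323/0.253)/(2πk) = 0.2443/(2π·0.0224) = 1.736 m·K/W
ΣR = 1.789×10^-4 + 1.791 + 1.736 = 3.527 m·K/W
Q' = ΔT/ΣR = (128 °C − 13.1 °C)/3.527 = 32.6 W/m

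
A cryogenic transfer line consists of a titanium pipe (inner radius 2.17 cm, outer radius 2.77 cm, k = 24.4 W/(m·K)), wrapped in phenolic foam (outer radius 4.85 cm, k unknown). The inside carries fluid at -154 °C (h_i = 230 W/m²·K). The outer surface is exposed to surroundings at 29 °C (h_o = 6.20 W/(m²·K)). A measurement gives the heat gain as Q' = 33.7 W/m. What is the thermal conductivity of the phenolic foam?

ΣR = ΔT/Q' = |-154 − 29|/33.7 = 5.430 m·K/W
Known resistances:
  R'_conv,in = 1/(2πr h) = 1/(2π·0.0217·230) = 0.03189 m·K/W
  R'_titanium = ln(0.0277/0.0217)/(2πk) = 0.2441/(2π·24.4) = 0.001592 m·K/W
  R'_conv,out = 1/(2πr h) = 1/(2π·0.0485·6.20) = 0.5293 m·K/W
R_phenolic foam = ΣR − ΣR_known = 5.430 − 0.5628 = 4.867 m·K/W
ln(r₂/r₁)/(2πk) = 4.867 ⇒ k = 0.5601/(2π·4.867) = 0.0183 W/m·K

k = 0.0183 W/m·K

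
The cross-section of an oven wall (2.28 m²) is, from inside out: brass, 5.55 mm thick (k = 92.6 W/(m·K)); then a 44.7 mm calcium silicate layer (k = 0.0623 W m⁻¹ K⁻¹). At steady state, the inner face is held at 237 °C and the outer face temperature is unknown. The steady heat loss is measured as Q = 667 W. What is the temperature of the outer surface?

T_out = 27.1 °C

Series resistances:
  R_brass = L/(kA) = 0.00555/(92.6·2.28) = 2.629×10^-5 K/W
  R_calcium silicate = L/(kA) = 0.0447/(0.0623·2.28) = 0.3147 K/W
ΣR = 0.3147 K/W
ΔT = Q·ΣR = 667 × 0.3147 = 209.9 K
Heat flows outward, so T_out = T_in − ΔT = 237 − 209.9 = 27.1 °C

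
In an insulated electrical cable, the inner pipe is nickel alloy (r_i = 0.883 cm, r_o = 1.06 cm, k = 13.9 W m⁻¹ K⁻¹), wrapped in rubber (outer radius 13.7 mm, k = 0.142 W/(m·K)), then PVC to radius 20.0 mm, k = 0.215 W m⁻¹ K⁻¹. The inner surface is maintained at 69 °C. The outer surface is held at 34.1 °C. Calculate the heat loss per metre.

Treat each layer as a resistance in series:
  R'_nickel alloy = ln(0.0106/0.00883)/(2πk) = 0.1827/(2π·13.9) = 0.002092 m·K/W
  R'_rubber = ln(0.0137/0.0106)/(2πk) = 0.2565/(2π·0.142) = 0.2875 m·K/W
  R'_PVC = ln(0.0200/0.0137)/(2πk) = 0.3783/(2π·0.215) = 0.2801 m·K/W
ΣR = 0.002092 + 0.2875 + 0.2801 = 0.5697 m·K/W
Q' = ΔT/ΣR = (69 °C − 34.1 °C)/0.5697 = 61.3 W/m

Q' = 61.3 W/m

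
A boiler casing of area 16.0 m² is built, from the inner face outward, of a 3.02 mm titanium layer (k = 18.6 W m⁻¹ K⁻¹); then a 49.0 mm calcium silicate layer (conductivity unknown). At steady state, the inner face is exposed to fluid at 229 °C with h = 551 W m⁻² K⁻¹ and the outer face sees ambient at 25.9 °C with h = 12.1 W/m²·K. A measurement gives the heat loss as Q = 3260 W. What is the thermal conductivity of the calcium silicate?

ΣR = ΔT/Q = |229 − 25.9|/3260 = 0.06230 K/W
Known resistances:
  R_conv,in = 1/(hA) = 1/(551·16.0) = 1.134×10^-4 K/W
  R_titanium = L/(kA) = 0.00302/(18.6·16.0) = 1.015×10^-5 K/W
  R_conv,out = 1/(hA) = 1/(12.1·16.0) = 0.005165 K/W
R_calcium silicate = ΣR − ΣR_known = 0.06230 − 0.005289 = 0.05701 K/W
L/(kA) = 0.05701 ⇒ k = 0.0490/(0.05701·16.0) = 0.0537 W/m·K

k = 0.0537 W/m·K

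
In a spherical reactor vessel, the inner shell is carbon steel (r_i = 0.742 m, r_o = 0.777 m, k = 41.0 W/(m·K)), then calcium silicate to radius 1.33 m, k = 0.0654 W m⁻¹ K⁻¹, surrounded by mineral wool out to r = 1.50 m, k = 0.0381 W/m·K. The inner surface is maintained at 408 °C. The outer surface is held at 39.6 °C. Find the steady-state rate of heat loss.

Q = 444 W

Resistance network (inner→outer):
  R_carbon steel = (1/0.742 − 1/0.777)/(4πk) = 0.06071/(4π·41.0) = 1.178×10^-4 K/W
  R_calcium silicate = (1/0.777 − 1/1.33)/(4πk) = 0.5351/(4π·0.0654) = 0.6511 K/W
  R_mineral wool = (1/1.33 − 1/1.50)/(4πk) = 0.08521/(4π·0.0381) = 0.1780 K/W
ΣR = 1.178×10^-4 + 0.6511 + 0.1780 = 0.8292 K/W
Q = ΔT/ΣR = (408 °C − 39.6 °C)/0.8292 = 444 W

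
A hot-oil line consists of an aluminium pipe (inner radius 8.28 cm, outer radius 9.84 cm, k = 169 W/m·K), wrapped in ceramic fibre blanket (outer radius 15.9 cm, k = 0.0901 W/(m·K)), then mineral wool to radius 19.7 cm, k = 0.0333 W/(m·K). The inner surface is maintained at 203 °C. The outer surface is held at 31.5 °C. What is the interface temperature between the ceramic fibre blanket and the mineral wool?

T = 125 °C

Treat each layer as a resistance in series:
  R'_aluminium = ln(0.0984/0.0828)/(2πk) = 0.1726/(2π·169) = 1.626×10^-4 m·K/W
  R'_ceramic fibre blanket = ln(0.159/0.0984)/(2πk) = 0.4799/(2π·0.0901) = 0.8476 m·K/W
  R'_mineral wool = ln(0.197/0.159)/(2πk) = 0.2143/(2π·0.0333) = 1.024 m·K/W
ΣR = 1.626×10^-4 + 0.8476 + 1.024 = 1.872 m·K/W
Q' = ΔT/ΣR = (203 °C − 31.5 °C)/1.872 = 91.61 W/m
From the inner boundary to the ceramic fibre blanket/mineral wool interface, ΣR_partial = 0.8478 m·K/W.
T_interface = T_in − Q'·ΣR_partial = 203 °C − (91.61)(0.8478) = 125 °C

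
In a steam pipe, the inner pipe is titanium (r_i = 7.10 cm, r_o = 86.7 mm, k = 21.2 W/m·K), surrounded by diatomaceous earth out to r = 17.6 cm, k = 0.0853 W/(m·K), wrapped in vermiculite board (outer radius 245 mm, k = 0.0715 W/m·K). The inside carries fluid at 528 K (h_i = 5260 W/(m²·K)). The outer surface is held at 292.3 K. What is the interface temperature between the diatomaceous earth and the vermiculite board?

T = 377 K

Resistance network (inner→outer):
  R'_conv,in = 1/(2πr h) = 1/(2π·0.0710·5260) = 4.262×10^-4 m·K/W
  R'_titanium = ln(0.0867/0.0710)/(2πk) = 0.1998/(2π·21.2) = 0.001500 m·K/W
  R'_diatomaceous earth = ln(0.176/0.0867)/(2πk) = 0.7080/(2π·0.0853) = 1.321 m·K/W
  R'_vermiculite board = ln(0.245/0.176)/(2πk) = 0.3308/(2π·0.0715) = 0.7363 m·K/W
ΣR = 4.262×10^-4 + 0.001500 + 1.321 + 0.7363 = 2.059 m·K/W
Q' = ΔT/ΣR = (528 K − 292.3 K)/2.059 = 114.5 W/m
From the inner boundary to the diatomaceous earth/vermiculite board interface, ΣR_partial = 1.323 m·K/W.
T_interface = T_in − Q'·ΣR_partial = 528 K − (114.5)(1.323) = 377 K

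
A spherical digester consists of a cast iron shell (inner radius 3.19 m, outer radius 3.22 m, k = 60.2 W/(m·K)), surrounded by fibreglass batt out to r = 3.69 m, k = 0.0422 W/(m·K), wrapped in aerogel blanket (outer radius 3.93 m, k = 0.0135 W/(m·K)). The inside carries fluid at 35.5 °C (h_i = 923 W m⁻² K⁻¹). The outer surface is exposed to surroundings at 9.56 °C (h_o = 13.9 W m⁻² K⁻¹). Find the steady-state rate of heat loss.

Series thermal resistances, inner to outer:
  R_conv,in = 1/(4πr²h) = 1/(4π·3.19²·923) = 8.472×10^-6 K/W
  R_cast iron = (1/3.19 − 1/3.22)/(4πk) = 0.002921/(4π·60.2) = 3.861×10^-6 K/W
  R_fibreglass batt = (1/3.22 − 1/3.69)/(4πk) = 0.03956/(4π·0.0422) = 0.07459 K/W
  R_aerogel blanket = (1/3.69 − 1/3.93)/(4πk) = 0.01655/(4π·0.0135) = 0.09755 K/W
  R_conv,out = 1/(4πr²h) = 1/(4π·3.93²·13.9) = 3.707×10^-4 K/W
ΣR = 8.472×10^-6 + 3.861×10^-6 + 0.07459 + 0.09755 + 3.707×10^-4 = 0.1725 K/W
Q = ΔT/ΣR = (35.5 °C − 9.56 °C)/0.1725 = 150 W

Q = 150 W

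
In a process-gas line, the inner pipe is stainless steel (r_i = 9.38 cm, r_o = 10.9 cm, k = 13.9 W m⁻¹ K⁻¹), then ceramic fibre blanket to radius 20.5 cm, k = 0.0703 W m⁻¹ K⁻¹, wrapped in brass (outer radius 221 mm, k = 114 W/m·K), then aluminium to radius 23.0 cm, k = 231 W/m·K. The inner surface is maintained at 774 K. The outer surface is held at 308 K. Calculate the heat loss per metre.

Resistance network (inner→outer):
  R'_stainless steel = ln(0.109/0.0938)/(2πk) = 0.1502/(2π·13.9) = 0.001720 m·K/W
  R'_ceramic fibre blanket = ln(0.205/0.109)/(2πk) = 0.6317/(2π·0.0703) = 1.430 m·K/W
  R'_brass = ln(0.221/0.205)/(2πk) = 0.07515/(2π·114) = 1.049×10^-4 m·K/W
  R'_aluminium = ln(0.230/0.221)/(2πk) = 0.03992/(2π·231) = 2.750×10^-5 m·K/W
ΣR = 0.001720 + 1.430 + 1.049×10^-4 + 2.750×10^-5 = 1.432 m·K/W
Q' = ΔT/ΣR = (774 K − 308 K)/1.432 = 325 W/m

Q' = 325 W/m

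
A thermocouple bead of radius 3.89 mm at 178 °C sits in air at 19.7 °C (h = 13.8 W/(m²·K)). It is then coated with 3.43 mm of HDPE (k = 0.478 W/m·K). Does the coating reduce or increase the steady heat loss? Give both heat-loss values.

increases: 0.415 → 1.24 W

Critical radius for a sphere: r_cr = 2k/h = 0.0693 m = 6.93 cm.
Outer radius after coating: r₂ = 0.00389 + 0.00343 = 0.00732 m.
Since r₁ < r_cr and r₂ ≤ r_cr, the coating moves toward the maximum at r_cr — heat loss rises.
Bare: R = 1/(4πr₁²h) = 381.1 K/W; Q = 158.3/381.1 = 0.415 W.
Coated: R = R_cond + R_conv = 127.7 K/W; Q = 158.3/127.7 = 1.24 W.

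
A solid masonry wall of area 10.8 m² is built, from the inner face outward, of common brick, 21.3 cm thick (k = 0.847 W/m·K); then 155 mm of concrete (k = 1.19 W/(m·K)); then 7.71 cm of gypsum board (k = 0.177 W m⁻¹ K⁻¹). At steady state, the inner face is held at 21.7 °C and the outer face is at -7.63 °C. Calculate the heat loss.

Q = 388 W

Series thermal resistances, inner to outer:
  R_common brick = L/(kA) = 0.213/(0.847·10.8) = 0.02328 K/W
  R_concrete = L/(kA) = 0.155/(1.19·10.8) = 0.01206 K/W
  R_gypsum board = L/(kA) = 0.0771/(0.177·10.8) = 0.04033 K/W
ΣR = 0.02328 + 0.01206 + 0.04033 = 0.07567 K/W
Q = ΔT/ΣR = (21.7 °C − -7.63 °C)/0.07567 = 388 W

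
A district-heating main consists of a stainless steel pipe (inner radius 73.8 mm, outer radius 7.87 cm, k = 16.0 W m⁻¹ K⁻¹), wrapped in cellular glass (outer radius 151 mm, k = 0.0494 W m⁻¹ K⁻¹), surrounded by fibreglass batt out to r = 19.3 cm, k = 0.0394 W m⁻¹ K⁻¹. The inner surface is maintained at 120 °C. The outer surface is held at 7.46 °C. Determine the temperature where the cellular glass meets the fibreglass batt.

Series thermal resistances, inner to outer:
  R'_stainless steel = ln(0.0787/0.0738)/(2πk) = 0.06428/(2π·16.0) = 6.394×10^-4 m·K/W
  R'_cellular glass = ln(0.151/0.0787)/(2πk) = 0.6516/(2π·0.0494) = 2.099 m·K/W
  R'_fibreglass batt = ln(0.193/0.151)/(2πk) = 0.2454/(2π·0.0394) = 0.9913 m·K/W
ΣR = 6.394×10^-4 + 2.099 + 0.9913 = 3.091 m·K/W
Q' = ΔT/ΣR = (120 °C − 7.46 °C)/3.091 = 36.41 W/m
From the inner boundary to the cellular glass/fibreglass batt interface, ΣR_partial = 2.100 m·K/W.
T_interface = T_in − Q'·ΣR_partial = 120 °C − (36.41)(2.100) = 43.5 °C

T = 43.5 °C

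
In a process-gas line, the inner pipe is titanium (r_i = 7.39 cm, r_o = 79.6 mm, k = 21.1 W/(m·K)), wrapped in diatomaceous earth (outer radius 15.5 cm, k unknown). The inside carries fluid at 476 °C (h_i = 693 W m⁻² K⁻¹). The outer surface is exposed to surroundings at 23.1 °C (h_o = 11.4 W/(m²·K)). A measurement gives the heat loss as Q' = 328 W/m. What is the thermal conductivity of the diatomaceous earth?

ΣR = ΔT/Q' = |476 − 23.1|/328 = 1.381 m·K/W
Known resistances:
  R'_conv,in = 1/(2πr h) = 1/(2π·0.0739·693) = 0.003108 m·K/W
  R'_titanium = ln(0.0796/0.0739)/(2πk) = 0.07430/(2π·21.1) = 5.604×10^-4 m·K/W
  R'_conv,out = 1/(2πr h) = 1/(2π·0.155·11.4) = 0.09007 m·K/W
R_diatomaceous earth = ΣR − ΣR_known = 1.381 − 0.09374 = 1.287 m·K/W
ln(r₂/r₁)/(2πk) = 1.287 ⇒ k = 0.6664/(2π·1.287) = 0.0824 W/m·K

k = 0.0824 W/m·K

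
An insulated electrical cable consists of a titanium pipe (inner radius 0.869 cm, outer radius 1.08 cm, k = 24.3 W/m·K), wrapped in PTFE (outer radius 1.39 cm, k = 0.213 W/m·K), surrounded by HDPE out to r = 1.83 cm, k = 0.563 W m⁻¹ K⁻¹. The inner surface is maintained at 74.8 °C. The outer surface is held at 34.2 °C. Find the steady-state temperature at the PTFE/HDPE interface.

Resistance network (inner→outer):
  R'_titanium = ln(0.0108/0.00869)/(2πk) = 0.2174/(2π·24.3) = 0.001424 m·K/W
  R'_PTFE = ln(0.0139/0.0108)/(2πk) = 0.2523/(2π·0.213) = 0.1886 m·K/W
  R'_HDPE = ln(0.0183/0.0139)/(2πk) = 0.2750/(2π·0.563) = 0.07774 m·K/W
ΣR = 0.001424 + 0.1886 + 0.07774 = 0.2678 m·K/W
Q' = ΔT/ΣR = (74.8 °C − 34.2 °C)/0.2678 = 151.6 W/m
From the inner boundary to the PTFE/HDPE interface, ΣR_partial = 0.1900 m·K/W.
T_interface = T_in − Q'·ΣR_partial = 74.8 °C − (151.6)(0.1900) = 46.0 °C

T = 46.0 °C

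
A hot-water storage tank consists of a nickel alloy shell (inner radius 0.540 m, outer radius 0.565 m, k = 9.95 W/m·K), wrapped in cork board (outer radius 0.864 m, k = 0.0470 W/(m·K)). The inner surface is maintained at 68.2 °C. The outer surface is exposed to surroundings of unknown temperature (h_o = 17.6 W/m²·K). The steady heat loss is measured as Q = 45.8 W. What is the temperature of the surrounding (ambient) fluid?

Series resistances:
  R_nickel alloy = (1/0.540 − 1/0.565)/(4πk) = 0.08194/(4π·9.95) = 6.553×10^-4 K/W
  R_cork board = (1/0.565 − 1/0.864)/(4πk) = 0.6125/(4π·0.0470) = 1.037 K/W
  R_conv,out = 1/(4πr²h) = 1/(4π·0.864²·17.6) = 0.006057 K/W
ΣR = 1.044 K/W
ΔT = Q·ΣR = 45.8 × 1.044 = 47.82 K
Heat flows outward, so T_out = T_in − ΔT = 68.2 − 47.82 = 20.4 °C

T_out = 20.4 °C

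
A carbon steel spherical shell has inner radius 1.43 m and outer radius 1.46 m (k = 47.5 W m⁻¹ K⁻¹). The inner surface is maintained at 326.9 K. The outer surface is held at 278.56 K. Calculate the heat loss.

Q = 4πk·ΔT/(1/r₁ − 1/r₂) = 4π × 47.5 × 48.34 / (1/1.43 − 1/1.46) = 2.01×10^6 W

Q = 2.01×10^6 W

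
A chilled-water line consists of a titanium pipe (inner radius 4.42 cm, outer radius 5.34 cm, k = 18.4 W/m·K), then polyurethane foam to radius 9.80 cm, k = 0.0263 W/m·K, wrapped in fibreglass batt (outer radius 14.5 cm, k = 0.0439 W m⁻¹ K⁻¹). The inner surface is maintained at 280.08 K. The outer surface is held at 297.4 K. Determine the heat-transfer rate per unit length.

Resistance network (inner→outer):
  R'_titanium = ln(0.0534/0.0442)/(2πk) = 0.1891/(2π·18.4) = 0.001636 m·K/W
  R'_polyurethane foam = ln(0.0980/0.0534)/(2πk) = 0.6072/(2π·0.0263) = 3.674 m·K/W
  R'_fibreglass batt = ln(0.145/0.0980)/(2πk) = 0.3918/(2π·0.0439) = 1.420 m·K/W
ΣR = 0.001636 + 3.674 + 1.420 = 5.096 m·K/W
Q' = ΔT/ΣR = (280.08 K − 297.4 K)/5.096 = -3.40 W/m
(Negative Q' ⇒ heat flows inward; heat gain = 3.40 W/m.)

Q' = 3.40 W/m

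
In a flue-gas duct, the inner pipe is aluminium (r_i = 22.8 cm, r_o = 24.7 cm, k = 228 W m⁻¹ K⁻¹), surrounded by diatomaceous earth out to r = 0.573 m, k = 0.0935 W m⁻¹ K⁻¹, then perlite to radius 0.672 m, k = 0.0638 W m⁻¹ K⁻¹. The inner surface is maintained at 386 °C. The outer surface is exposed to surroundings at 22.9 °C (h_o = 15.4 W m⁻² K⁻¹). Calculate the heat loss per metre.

Resistance network (inner→outer):
  R'_aluminium = ln(0.247/0.228)/(2πk) = 0.08004/(2π·228) = 5.587×10^-5 m·K/W
  R'_diatomaceous earth = ln(0.573/0.247)/(2πk) = 0.8415/(2π·0.0935) = 1.432 m·K/W
  R'_perlite = ln(0.672/0.573)/(2πk) = 0.1594/(2π·0.0638) = 0.3976 m·K/W
  R'_conv,out = 1/(2πr h) = 1/(2π·0.672·15.4) = 0.01538 m·K/W
ΣR = 5.587×10^-5 + 1.432 + 0.3976 + 0.01538 = 1.845 m·K/W
Q' = ΔT/ΣR = (386 °C − 22.9 °C)/1.845 = 197 W/m

Q' = 197 W/m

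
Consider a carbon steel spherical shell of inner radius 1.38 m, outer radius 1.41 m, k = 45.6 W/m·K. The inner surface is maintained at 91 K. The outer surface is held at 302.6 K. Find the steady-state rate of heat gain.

Q = 7860 kW

Q = 4πk·ΔT/(1/r₁ − 1/r₂) = 4π × 45.6 × 211.6 / (1/1.38 − 1/1.41) = 7.86×10^6 W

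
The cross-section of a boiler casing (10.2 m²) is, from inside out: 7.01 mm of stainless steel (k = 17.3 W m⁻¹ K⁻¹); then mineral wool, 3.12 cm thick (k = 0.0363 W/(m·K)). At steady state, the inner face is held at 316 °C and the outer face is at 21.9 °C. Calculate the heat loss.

Series thermal resistances, inner to outer:
  R_stainless steel = L/(kA) = 0.00701/(17.3·10.2) = 3.973×10^-5 K/W
  R_mineral wool = L/(kA) = 0.0312/(0.0363·10.2) = 0.08427 K/W
ΣR = 3.973×10^-5 + 0.08427 = 0.08431 K/W
Q = ΔT/ΣR = (316 °C − 21.9 °C)/0.08431 = 3490 W

Q = 3490 W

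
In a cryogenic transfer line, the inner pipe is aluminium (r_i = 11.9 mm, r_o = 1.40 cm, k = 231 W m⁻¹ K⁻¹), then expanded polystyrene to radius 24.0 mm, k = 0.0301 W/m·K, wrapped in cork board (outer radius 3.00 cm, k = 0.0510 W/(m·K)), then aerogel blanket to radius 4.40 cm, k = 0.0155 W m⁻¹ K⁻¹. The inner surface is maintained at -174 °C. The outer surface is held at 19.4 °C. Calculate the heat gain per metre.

Treat each layer as a resistance in series:
  R'_aluminium = ln(0.0140/0.0119)/(2πk) = 0.1625/(2π·231) = 1.120×10^-4 m·K/W
  R'_expanded polystyrene = ln(0.0240/0.0140)/(2πk) = 0.5390/(2π·0.0301) = 2.850 m·K/W
  R'_cork board = ln(0.0300/0.0240)/(2πk) = 0.2231/(2π·0.0510) = 0.6964 m·K/W
  R'_aerogel blanket = ln(0.0440/0.0300)/(2πk) = 0.3830/(2π·0.0155) = 3.933 m·K/W
ΣR = 1.120×10^-4 + 2.850 + 0.6964 + 3.933 = 7.480 m·K/W
Q' = ΔT/ΣR = (-174 °C − 19.4 °C)/7.480 = -25.9 W/m
(Negative Q' ⇒ heat flows inward; heat gain = 25.9 W/m.)

Q' = 25.9 W/m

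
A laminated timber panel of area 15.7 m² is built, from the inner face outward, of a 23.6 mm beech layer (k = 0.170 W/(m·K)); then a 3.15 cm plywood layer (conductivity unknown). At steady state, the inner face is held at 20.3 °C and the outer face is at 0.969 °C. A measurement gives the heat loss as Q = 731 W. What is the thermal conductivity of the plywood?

k = 0.114 W/m·K

ΣR = ΔT/Q = |20.3 − 0.969|/731 = 0.02644 K/W
Known resistances:
  R_beech = L/(kA) = 0.0236/(0.170·15.7) = 0.008842 K/W
R_plywood = ΣR − ΣR_known = 0.02644 − 0.008842 = 0.01760 K/W
L/(kA) = 0.01760 ⇒ k = 0.0315/(0.01760·15.7) = 0.114 W/m·K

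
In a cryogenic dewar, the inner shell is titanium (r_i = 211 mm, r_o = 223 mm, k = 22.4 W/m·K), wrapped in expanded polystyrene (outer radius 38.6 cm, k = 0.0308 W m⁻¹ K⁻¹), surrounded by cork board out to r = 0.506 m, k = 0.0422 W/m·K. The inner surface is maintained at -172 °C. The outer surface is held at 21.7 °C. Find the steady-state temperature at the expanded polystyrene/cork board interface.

Series thermal resistances, inner to outer:
  R_titanium = (1/0.211 − 1/0.223)/(4πk) = 0.2550/(4π·22.4) = 9.060×10^-4 K/W
  R_expanded polystyrene = (1/0.223 − 1/0.386)/(4πk) = 1.894/(4π·0.0308) = 4.893 K/W
  R_cork board = (1/0.386 − 1/0.506)/(4πk) = 0.6144/(4π·0.0422) = 1.159 K/W
ΣR = 9.060×10^-4 + 4.893 + 1.159 = 6.053 K/W
Q = ΔT/ΣR = (-172 °C − 21.7 °C)/6.053 = -32.00 W
From the inner boundary to the expanded polystyrene/cork board interface, ΣR_partial = 4.894 K/W.
T_interface = T_in − Q·ΣR_partial = -172 °C − (-32.00)(4.894) = -15.4 °C

T = -15.4 °C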